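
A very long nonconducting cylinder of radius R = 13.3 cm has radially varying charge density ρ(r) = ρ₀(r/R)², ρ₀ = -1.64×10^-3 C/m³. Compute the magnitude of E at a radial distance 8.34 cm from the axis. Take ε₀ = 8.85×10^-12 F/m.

By cylindrical symmetry E is radial; use a coaxial Gaussian cylinder of radius 8.34 cm and length L (r < R).
λ_enc = ∫₀^r ρ(r')·2πr' dr' = (2πρ₀/R²)·r^4/4 = -7.046×10^-6 C/m.
Applying ∮E·dA = Q_enc/ε₀ with the end caps contributing no flux:
E = |λ_enc|/(2πε₀r) = (7.046e-6)/(2π·8.85×10^-12·0.0834) = 1.52e6 N/C.

|E| = 1.52e6 V/m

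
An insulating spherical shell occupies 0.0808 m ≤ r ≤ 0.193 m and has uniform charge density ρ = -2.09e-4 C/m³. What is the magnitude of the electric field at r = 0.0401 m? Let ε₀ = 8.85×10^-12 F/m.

Symmetry ⇒ E = E(r) r̂. Gaussian sphere of radius r = 0.0401 m (r < 0.0808 m, inside the empty cavity).
No charge is enclosed, so by Gauss's law E·4πr² = 0 ⇒ E = 0.

E = 0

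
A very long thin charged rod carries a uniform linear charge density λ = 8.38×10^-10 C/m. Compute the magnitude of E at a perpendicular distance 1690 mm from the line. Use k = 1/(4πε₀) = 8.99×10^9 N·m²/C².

8.92 V/m

Take a coaxial cylindrical Gaussian surface of radius r = 1690 mm and length L.
Q_enc = λL, so λ_enc = 8.38e-10 C/m.
Gauss's law: E·2πrL = λ_enc L/ε₀.
E = 2k|λ_enc|/r = 2(8.99×10^9)(8.38e-10)/(1.69) = 8.92 N/C.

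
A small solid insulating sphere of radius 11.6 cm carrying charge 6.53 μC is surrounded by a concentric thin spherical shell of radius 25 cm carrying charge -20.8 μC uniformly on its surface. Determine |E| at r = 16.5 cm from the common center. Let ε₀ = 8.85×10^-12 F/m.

E = 2.16e6 N/C

Use a concentric Gaussian sphere at r = 16.5 cm (between the bodies, 11.6 cm < r < 25 cm).
The shell at 25 cm lies outside the Gaussian surface, so Q_enc = 6.53 μC = 6.53×10^-6 C.
Applying ∮E·dA = Q_enc/ε₀ with Φ = E(4πr²):
E = |Q_enc|/(4πε₀r²) = (6.53e-6)/(4π·8.85×10^-12·(0.165)²) = 2.16×10^6 N/C.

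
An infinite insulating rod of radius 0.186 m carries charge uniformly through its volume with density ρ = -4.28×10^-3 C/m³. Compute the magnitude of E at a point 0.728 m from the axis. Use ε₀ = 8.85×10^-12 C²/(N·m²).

Take a coaxial cylindrical Gaussian surface of radius r = 0.728 m and length L (r > 0.186 m, full cross-section enclosed).
λ_enc = ρ·πR² = (-4.28e-3)π(0.186)² = -4.652e-4 C/m.
Applying ∮E·dA = Q_enc/ε₀ with the end caps contributing no flux:
E = |λ_enc|/(2πε₀r) = (4.652e-4)/(2π·8.85×10^-12·0.728) = 1.15×10^7 N/C.

E = 1.15×10^7 V/m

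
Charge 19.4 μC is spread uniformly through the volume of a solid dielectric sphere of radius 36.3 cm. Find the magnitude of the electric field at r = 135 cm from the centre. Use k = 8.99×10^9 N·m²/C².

E = 9.57×10^4 N/C

Take a concentric spherical Gaussian surface of radius r = 135 cm (r > R, so the entire charge is enclosed).
Q_enc = 19.4 μC = 1.94×10^-5 C.
Since E is radial and uniform over the Gaussian sphere, Φ = E·4πr² = Q_enc/ε₀.
E = k|Q_enc|/r² = (8.99×10^9)(1.94×10^-5)/(1.35)² = 9.57×10^4 N/C.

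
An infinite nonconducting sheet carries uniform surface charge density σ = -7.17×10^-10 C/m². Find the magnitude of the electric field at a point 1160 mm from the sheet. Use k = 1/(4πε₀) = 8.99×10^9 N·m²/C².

|E| ≈ 40.5 N/C

The symmetry is planar: E is normal to the sheet and the same magnitude on both sides. Take a pillbox straddling the sheet with end-cap area A.
Flux Φ = 2EA and Q_enc = σA, so 2EA = σA/ε₀ ⇒ E = |σ|/(2ε₀), independent of distance.
E = 2πk|σ| = 2π(8.99×10^9)(7.17e-10) = 40.5 N/C.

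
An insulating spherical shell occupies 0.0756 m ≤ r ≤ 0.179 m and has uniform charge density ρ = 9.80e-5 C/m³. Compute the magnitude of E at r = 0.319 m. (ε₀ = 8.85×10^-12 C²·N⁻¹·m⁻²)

|E| ≈ 1.92×10^5 N/C

Symmetry ⇒ E = E(r) r̂. Gaussian sphere of radius r = 0.319 m (r > 0.179 m, enclosing the whole shell).
Q_enc = ρ·(4π/3)(b³ − a³) = (9.80×10^-5)·(4π/3)·((0.179)³ − (0.0756)³) = 2.177e-6 C.
Since E is radial and uniform over the Gaussian sphere, Φ = E·4πr² = Q_enc/ε₀.
E = |Q_enc|/(4πε₀r²) = (2.177×10^-6)/(4π·8.85×10^-12·(0.319)²) = 1.92×10^5 N/C.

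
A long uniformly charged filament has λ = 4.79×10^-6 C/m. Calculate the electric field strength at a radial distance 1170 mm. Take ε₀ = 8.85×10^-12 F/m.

E ≈ 7.36e4 N/C

Coaxial Gaussian cylinder, radius r = 1170 mm, length L.
Q_enc = λL, so λ_enc = 4.79×10^-6 C/m.
Since E is radial and uniform over the curved surface, Φ = E·2πrL = Q_enc/ε₀ = λ_enc L/ε₀.
E = |λ_enc|/(2πε₀r) = (4.79e-6)/(2π·8.85×10^-12·1.17) = 7.36×10^4 N/C.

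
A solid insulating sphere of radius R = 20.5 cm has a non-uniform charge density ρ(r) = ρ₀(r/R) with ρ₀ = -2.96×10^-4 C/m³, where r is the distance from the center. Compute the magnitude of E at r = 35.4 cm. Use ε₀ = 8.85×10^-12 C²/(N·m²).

E ≈ 5.75×10^5 V/m

Symmetry ⇒ E = E(r) r̂. Gaussian sphere of radius r = 35.4 cm (r > R, all charge enclosed).
Q_enc = 4π ∫₀^R ρ₀(r'/R)^1 r'² dr' = 4πρ₀R³/4 = -8.011e-6 C.
Gauss's law: E·4πr² = Q_enc/ε₀.
E = |Q_enc|/(4πε₀r²) = (8.011e-6)/(4π·8.85×10^-12·(0.354)²) = 5.75×10^5 N/C.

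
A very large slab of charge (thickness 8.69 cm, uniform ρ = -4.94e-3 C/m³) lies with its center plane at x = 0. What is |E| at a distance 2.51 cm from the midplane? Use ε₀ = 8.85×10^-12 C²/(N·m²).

E = 1.40×10^7 V/m

By symmetry E is perpendicular to the slab. A Gaussian pillbox from −2.51 cm to +2.51 cm (face area A) lies entirely within the slab.
Q_enc = ρ·(2x)·A and flux = 2EA, so 2EA = 2ρxA/ε₀ ⇒ E = |ρ|x/ε₀.
E = (4.94e-3)(0.0251)/(8.85×10^-12) = 1.40×10^7 N/C.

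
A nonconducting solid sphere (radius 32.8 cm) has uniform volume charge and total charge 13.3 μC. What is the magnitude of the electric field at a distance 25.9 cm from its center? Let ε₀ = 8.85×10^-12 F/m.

8.78e5 N/C

By spherical symmetry E is radial; choose a Gaussian sphere of radius r = 25.9 cm (r < R).
Only the charge within r is enclosed: Q_enc = Q·(r/R)³ = (13.3 μC)·(25.9 cm/32.8 cm)³ = 6.548×10^-6 C.
Since E is radial and uniform over the Gaussian sphere, Φ = E·4πr² = Q_enc/ε₀.
E = |Q_enc|/(4πε₀r²) = (6.548×10^-6)/(4π·8.85×10^-12·(0.259)²) = 8.78×10^5 N/C.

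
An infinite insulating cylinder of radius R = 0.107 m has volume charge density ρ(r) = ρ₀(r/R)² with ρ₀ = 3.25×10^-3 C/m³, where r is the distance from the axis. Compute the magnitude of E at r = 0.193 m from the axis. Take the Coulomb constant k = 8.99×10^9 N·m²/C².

E = 5.45×10^6 N/C

Choose a coaxial cylinder of radius r = 0.193 m (arbitrary length L) as the Gaussian surface (r > R, full charge per length enclosed).
λ_enc = 2π ∫₀^R ρ₀(r'/R)^2 r' dr' = 2πρ₀R²/4 = 5.845×10^-5 C/m.
Applying ∮E·dA = Q_enc/ε₀ with the end caps contributing no flux:
E = 2k|λ_enc|/r = 2(8.99×10^9)(5.845×10^-5)/(0.193) = 5.45×10^6 N/C.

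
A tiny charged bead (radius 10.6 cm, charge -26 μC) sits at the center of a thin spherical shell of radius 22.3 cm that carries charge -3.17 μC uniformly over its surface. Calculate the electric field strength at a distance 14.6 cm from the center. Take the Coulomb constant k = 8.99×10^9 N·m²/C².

Take a concentric spherical Gaussian surface of radius r = 14.6 cm (between the bodies, 10.6 cm < r < 22.3 cm).
The shell at 22.3 cm lies outside the Gaussian surface, so Q_enc = -26 μC = -2.60×10^-5 C.
By Gauss's law, ∮E·dA = E·4πr² = Q_enc/ε₀.
E = k|Q_enc|/r² = (8.99×10^9)(2.60×10^-5)/(0.146)² = 1.10×10^7 N/C.

E ≈ 1.10×10^7 V/m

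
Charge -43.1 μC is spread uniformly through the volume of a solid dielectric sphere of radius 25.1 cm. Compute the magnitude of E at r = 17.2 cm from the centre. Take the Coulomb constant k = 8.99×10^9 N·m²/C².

Use a concentric Gaussian sphere at r = 17.2 cm (r < R).
For a uniform sphere the enclosed fraction is (r/R)³, so Q_enc = (-43.1 μC)(0.172/0.251)³ = -1.387×10^-5 C.
By Gauss's law, ∮E·dA = E·4πr² = Q_enc/ε₀.
E = k|Q_enc|/r² = (8.99×10^9)(1.387×10^-5)/(0.172)² = 4.21e6 N/C.

E ≈ 4.21e6 V/m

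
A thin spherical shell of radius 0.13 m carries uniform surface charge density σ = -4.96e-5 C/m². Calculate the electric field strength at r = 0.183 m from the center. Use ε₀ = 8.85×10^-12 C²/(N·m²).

|E| = 2.83e6 V/m

Use a concentric Gaussian sphere at r = 0.183 m (r > 0.13 m).
The entire shell is enclosed: Q_enc = σ·4πR² = (-4.96×10^-5)·4π·(0.13)² = -1.053×10^-5 C.
Applying ∮E·dA = Q_enc/ε₀ with Φ = E(4πr²):
E = |Q_enc|/(4πε₀r²) = (1.053e-5)/(4π·8.85×10^-12·(0.183)²) = 2.83×10^6 N/C.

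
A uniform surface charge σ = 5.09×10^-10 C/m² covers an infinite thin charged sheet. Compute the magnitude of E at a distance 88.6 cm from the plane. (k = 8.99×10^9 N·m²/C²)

E = 28.8 N/C

The symmetry is planar: E is normal to the sheet and the same magnitude on both sides. Take a pillbox straddling the sheet with end-cap area A.
Only the two end caps contribute flux: Φ = 2EA. With Q_enc = σA, Gauss's law gives E = |σ|/(2ε₀).
E = 2πk|σ| = 2π(8.99×10^9)(5.09e-10) = 28.8 N/C.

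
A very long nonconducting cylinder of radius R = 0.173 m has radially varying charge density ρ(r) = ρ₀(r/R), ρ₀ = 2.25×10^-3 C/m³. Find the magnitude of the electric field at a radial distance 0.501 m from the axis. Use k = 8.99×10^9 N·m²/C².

E ≈ 5.06×10^6 V/m

Take a coaxial cylindrical Gaussian surface of radius r = 0.501 m and length L (r > R, full charge per length enclosed).
λ_enc = 2π ∫₀^R ρ₀(r'/R)^1 r' dr' = 2πρ₀R²/3 = 1.41×10^-4 C/m.
Gauss's law: E·2πrL = λ_enc L/ε₀.
E = 2k|λ_enc|/r = 2(8.99×10^9)(1.41×10^-4)/(0.501) = 5.06×10^6 N/C.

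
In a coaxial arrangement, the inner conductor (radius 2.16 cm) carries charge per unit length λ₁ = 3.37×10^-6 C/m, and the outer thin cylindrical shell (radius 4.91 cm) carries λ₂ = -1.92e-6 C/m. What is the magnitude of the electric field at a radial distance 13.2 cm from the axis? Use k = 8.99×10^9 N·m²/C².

By cylindrical symmetry E is radial; use a coaxial Gaussian cylinder of radius 13.2 cm and length L (r > 4.91 cm, enclosing both).
λ_enc = λ₁ + λ₂ = (3.37e-6) + (-1.92e-6) = 1.45e-6 C/m.
Gauss's law: E·2πrL = λ_enc L/ε₀.
E = 2k|λ_enc|/r = 2(8.99×10^9)(1.45e-6)/(0.132) = 1.98×10^5 N/C.

E = 1.98×10^5 N/C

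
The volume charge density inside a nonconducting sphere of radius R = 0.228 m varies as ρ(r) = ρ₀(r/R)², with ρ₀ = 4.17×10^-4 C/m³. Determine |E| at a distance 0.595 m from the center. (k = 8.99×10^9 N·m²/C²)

Take a concentric spherical Gaussian surface of radius r = 0.595 m (r > R, all charge enclosed).
Q_enc = 4π ∫₀^R ρ₀(r'/R)^2 r'² dr' = 4πρ₀R³/5 = 1.242×10^-5 C.
Gauss's law: E·4πr² = Q_enc/ε₀.
E = k|Q_enc|/r² = (8.99×10^9)(1.242×10^-5)/(0.595)² = 3.15×10^5 N/C.

E ≈ 3.15×10^5 N/C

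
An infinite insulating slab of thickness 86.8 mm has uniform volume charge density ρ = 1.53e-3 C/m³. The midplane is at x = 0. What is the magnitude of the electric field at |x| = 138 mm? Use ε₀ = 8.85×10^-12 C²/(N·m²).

The point |x| = 138 mm lies outside the slab (half-thickness 0.0434 m). A symmetric pillbox spanning the full slab encloses Q_enc = ρ·d·A.
Flux = 2EA ⇒ E = |ρ|d/(2ε₀), independent of distance outside.
E = (1.53e-3)(0.0868)/(2·8.85×10^-12) = 7.50×10^6 N/C.

7.50×10^6 N/C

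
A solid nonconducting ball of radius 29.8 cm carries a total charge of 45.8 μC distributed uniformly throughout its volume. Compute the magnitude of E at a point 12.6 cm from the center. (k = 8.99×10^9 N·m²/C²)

E = 1.96×10^6 V/m

Take a concentric spherical Gaussian surface of radius r = 12.6 cm (r < R).
For a uniform sphere the enclosed fraction is (r/R)³, so Q_enc = (45.8 μC)(0.126/0.298)³ = 3.462×10^-6 C.
Applying ∮E·dA = Q_enc/ε₀ with Φ = E(4πr²):
E = k|Q_enc|/r² = (8.99×10^9)(3.462×10^-6)/(0.126)² = 1.96e6 N/C.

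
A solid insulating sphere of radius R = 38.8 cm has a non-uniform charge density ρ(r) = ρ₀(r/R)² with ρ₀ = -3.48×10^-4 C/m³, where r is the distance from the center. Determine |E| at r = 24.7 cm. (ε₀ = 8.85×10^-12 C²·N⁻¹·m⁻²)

7.87e5 N/C

By spherical symmetry E is radial; choose a Gaussian sphere of radius r = 24.7 cm (r < R).
Integrate the density: Q_enc = 4π ∫₀^r ρ₀(r'/R)^2 r'² dr' = 4πρ₀ r^5/(5·R²) = -5.341×10^-6 C.
By Gauss's law, ∮E·dA = E·4πr² = Q_enc/ε₀.
E = |Q_enc|/(4πε₀r²) = (5.341e-6)/(4π·8.85×10^-12·(0.247)²) = 7.87e5 N/C.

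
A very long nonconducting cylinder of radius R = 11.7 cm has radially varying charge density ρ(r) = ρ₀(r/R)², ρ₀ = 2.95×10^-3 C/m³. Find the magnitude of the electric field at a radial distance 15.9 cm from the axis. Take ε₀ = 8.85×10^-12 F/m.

E = 7.17e6 N/C

Coaxial Gaussian cylinder, radius r = 15.9 cm, length L (r > R, full charge per length enclosed).
λ_enc = 2π ∫₀^R ρ₀(r'/R)^2 r' dr' = 2πρ₀R²/4 = 6.343×10^-5 C/m.
By Gauss's law (flux through the curved wall only), E·2πrL = λ_enc L/ε₀.
E = |λ_enc|/(2πε₀r) = (6.343×10^-5)/(2π·8.85×10^-12·0.159) = 7.17×10^6 N/C.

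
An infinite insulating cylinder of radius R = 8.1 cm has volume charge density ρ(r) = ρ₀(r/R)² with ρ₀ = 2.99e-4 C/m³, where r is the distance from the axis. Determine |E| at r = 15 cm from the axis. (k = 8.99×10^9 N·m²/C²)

3.69×10^5 N/C

By cylindrical symmetry E is radial; use a coaxial Gaussian cylinder of radius 15 cm and length L (r > R, full charge per length enclosed).
λ_enc = 2π ∫₀^R ρ₀(r'/R)^2 r' dr' = 2πρ₀R²/4 = 3.081×10^-6 C/m.
Applying ∮E·dA = Q_enc/ε₀ with the end caps contributing no flux:
E = 2k|λ_enc|/r = 2(8.99×10^9)(3.081×10^-6)/(0.15) = 3.69×10^5 N/C.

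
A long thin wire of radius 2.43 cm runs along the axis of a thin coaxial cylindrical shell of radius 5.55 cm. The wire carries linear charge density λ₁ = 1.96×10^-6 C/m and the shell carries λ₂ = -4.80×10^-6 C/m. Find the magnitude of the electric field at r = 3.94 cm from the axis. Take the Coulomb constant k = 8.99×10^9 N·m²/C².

By cylindrical symmetry E is radial; use a coaxial Gaussian cylinder of radius 3.94 cm and length L (between the conductors, 2.43 cm < r < 5.55 cm).
Only the inner wire is enclosed; the outer shell contributes nothing inside itself. λ_enc = λ₁ = 1.96×10^-6 C/m.
Applying ∮E·dA = Q_enc/ε₀ with the end caps contributing no flux:
E = 2k|λ_enc|/r = 2(8.99×10^9)(1.96e-6)/(0.0394) = 8.94×10^5 N/C.

|E| = 8.94×10^5 V/m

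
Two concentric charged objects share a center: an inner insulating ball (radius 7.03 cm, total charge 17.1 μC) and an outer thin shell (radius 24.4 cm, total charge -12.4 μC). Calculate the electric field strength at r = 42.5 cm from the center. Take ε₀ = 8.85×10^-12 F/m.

|E| = 2.34×10^5 N/C

Use a concentric Gaussian sphere at r = 42.5 cm (r > 24.4 cm, enclosing both).
Q_enc = (17.1 μC) + (-12.4 μC) = 4.70×10^-6 C.
Applying ∮E·dA = Q_enc/ε₀ with Φ = E(4πr²):
E = |Q_enc|/(4πε₀r²) = (4.70×10^-6)/(4π·8.85×10^-12·(0.425)²) = 2.34×10^5 N/C.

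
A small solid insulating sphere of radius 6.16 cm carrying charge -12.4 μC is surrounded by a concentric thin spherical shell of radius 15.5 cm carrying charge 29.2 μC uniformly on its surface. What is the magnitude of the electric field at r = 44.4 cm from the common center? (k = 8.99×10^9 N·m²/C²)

Take a concentric spherical Gaussian surface of radius r = 44.4 cm (r > 15.5 cm, enclosing both).
Q_enc = (-12.4 μC) + (29.2 μC) = 1.68×10^-5 C.
By Gauss's law, ∮E·dA = E·4πr² = Q_enc/ε₀.
E = k|Q_enc|/r² = (8.99×10^9)(1.68e-5)/(0.444)² = 7.66×10^5 N/C.

|E| ≈ 7.66e5 N/C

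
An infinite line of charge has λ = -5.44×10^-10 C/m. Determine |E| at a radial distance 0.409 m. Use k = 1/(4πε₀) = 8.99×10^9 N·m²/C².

E ≈ 23.9 N/C

By cylindrical symmetry E is radial; use a coaxial Gaussian cylinder of radius 0.409 m and length L.
Q_enc = λL, so λ_enc = -5.44×10^-10 C/m.
Since E is radial and uniform over the curved surface, Φ = E·2πrL = Q_enc/ε₀ = λ_enc L/ε₀.
E = 2k|λ_enc|/r = 2(8.99×10^9)(5.44e-10)/(0.409) = 23.9 N/C.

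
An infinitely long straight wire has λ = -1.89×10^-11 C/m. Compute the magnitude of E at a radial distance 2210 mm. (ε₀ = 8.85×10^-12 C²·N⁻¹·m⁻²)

0.154 V/m

By cylindrical symmetry E is radial; use a coaxial Gaussian cylinder of radius 2210 mm and length L.
Q_enc = λL, so λ_enc = -1.89×10^-11 C/m.
Applying ∮E·dA = Q_enc/ε₀ with the end caps contributing no flux:
E = |λ_enc|/(2πε₀r) = (1.89e-11)/(2π·8.85×10^-12·2.21) = 0.154 N/C.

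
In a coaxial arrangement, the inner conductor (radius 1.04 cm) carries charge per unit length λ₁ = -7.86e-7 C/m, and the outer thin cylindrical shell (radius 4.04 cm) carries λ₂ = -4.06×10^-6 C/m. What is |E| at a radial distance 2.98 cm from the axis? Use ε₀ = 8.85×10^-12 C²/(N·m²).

|E| = 4.74e5 N/C

By cylindrical symmetry E is radial; use a coaxial Gaussian cylinder of radius 2.98 cm and length L (between the conductors, 1.04 cm < r < 4.04 cm).
Only the inner wire is enclosed; the outer shell contributes nothing inside itself. λ_enc = λ₁ = -7.86e-7 C/m.
Applying ∮E·dA = Q_enc/ε₀ with the end caps contributing no flux:
E = |λ_enc|/(2πε₀r) = (7.86×10^-7)/(2π·8.85×10^-12·0.0298) = 4.74e5 N/C.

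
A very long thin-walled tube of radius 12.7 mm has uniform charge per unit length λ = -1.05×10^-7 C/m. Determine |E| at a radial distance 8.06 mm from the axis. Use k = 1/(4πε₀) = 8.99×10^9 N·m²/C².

E = 0 (no enclosed charge)

Coaxial Gaussian cylinder, radius r = 8.06 mm, length L (r < 12.7 mm, inside the shell).
All the surface charge lies outside this cylinder: Q_enc = 0, hence E = 0.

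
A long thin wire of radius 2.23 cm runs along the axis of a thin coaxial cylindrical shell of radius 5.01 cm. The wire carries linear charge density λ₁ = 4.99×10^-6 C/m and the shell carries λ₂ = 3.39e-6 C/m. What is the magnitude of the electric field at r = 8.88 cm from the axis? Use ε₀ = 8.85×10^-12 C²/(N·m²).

|E| = 1.70×10^6 V/m

Take a coaxial cylindrical Gaussian surface of radius r = 8.88 cm and length L (r > 5.01 cm, enclosing both).
λ_enc = λ₁ + λ₂ = (4.99e-6) + (3.39e-6) = 8.38e-6 C/m.
By Gauss's law (flux through the curved wall only), E·2πrL = λ_enc L/ε₀.
E = |λ_enc|/(2πε₀r) = (8.38×10^-6)/(2π·8.85×10^-12·0.0888) = 1.70×10^6 N/C.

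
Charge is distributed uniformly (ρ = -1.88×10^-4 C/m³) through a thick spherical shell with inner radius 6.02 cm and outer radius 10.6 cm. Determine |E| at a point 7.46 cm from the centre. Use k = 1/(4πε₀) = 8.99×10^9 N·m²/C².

Take a concentric spherical Gaussian surface of radius r = 7.46 cm (within the shell material, 6.02 cm < r < 10.6 cm).
Only the shell between 6.02 cm and r is enclosed: Q_enc = ρ·(4π/3)(r³ − a³) = (-1.88×10^-4)·(4π/3)·((0.0746)³ − (0.0602)³) = -1.551×10^-7 C.
By Gauss's law, ∮E·dA = E·4πr² = Q_enc/ε₀.
E = k|Q_enc|/r² = (8.99×10^9)(1.551×10^-7)/(0.0746)² = 2.51×10^5 N/C.

E = 2.51×10^5 N/C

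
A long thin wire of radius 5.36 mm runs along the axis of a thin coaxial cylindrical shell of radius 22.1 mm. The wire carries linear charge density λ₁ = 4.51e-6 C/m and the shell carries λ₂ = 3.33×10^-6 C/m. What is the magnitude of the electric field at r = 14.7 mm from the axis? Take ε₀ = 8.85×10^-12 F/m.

Coaxial Gaussian cylinder, radius r = 14.7 mm, length L (between the conductors, 5.36 mm < r < 22.1 mm).
The shell at 22.1 mm lies outside the Gaussian surface, so λ_enc = λ₁ = 4.51e-6 C/m.
Gauss's law: E·2πrL = λ_enc L/ε₀.
E = |λ_enc|/(2πε₀r) = (4.51×10^-6)/(2π·8.85×10^-12·0.0147) = 5.52e6 N/C.

E = 5.52e6 N/C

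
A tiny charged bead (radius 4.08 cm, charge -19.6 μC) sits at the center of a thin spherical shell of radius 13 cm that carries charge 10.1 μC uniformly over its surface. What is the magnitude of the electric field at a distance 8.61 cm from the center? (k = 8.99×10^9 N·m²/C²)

By spherical symmetry E is radial; choose a Gaussian sphere of radius r = 8.61 cm (between the bodies, 4.08 cm < r < 13 cm).
The shell at 13 cm lies outside the Gaussian surface, so Q_enc = -19.6 μC = -1.96e-5 C.
Since E is radial and uniform over the Gaussian sphere, Φ = E·4πr² = Q_enc/ε₀.
E = k|Q_enc|/r² = (8.99×10^9)(1.96×10^-5)/(0.0861)² = 2.38×10^7 N/C.

|E| = 2.38×10^7 N/C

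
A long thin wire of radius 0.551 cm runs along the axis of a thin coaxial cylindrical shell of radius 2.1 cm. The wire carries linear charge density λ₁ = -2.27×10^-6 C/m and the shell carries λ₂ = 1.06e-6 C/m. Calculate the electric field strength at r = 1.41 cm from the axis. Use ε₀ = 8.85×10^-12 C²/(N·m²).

2.90×10^6 V/m

Coaxial Gaussian cylinder, radius r = 1.41 cm, length L (between the conductors, 0.551 cm < r < 2.1 cm).
Only the inner wire is enclosed; the outer shell contributes nothing inside itself. λ_enc = λ₁ = -2.27×10^-6 C/m.
Gauss's law: E·2πrL = λ_enc L/ε₀.
E = |λ_enc|/(2πε₀r) = (2.27×10^-6)/(2π·8.85×10^-12·0.0141) = 2.90e6 N/C.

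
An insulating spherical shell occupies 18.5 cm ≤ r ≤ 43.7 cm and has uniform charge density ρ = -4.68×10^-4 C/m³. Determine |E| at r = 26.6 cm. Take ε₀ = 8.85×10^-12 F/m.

|E| ≈ 3.11e6 N/C

Use a concentric Gaussian sphere at r = 26.6 cm (within the shell material, 18.5 cm < r < 43.7 cm).
Enclosed charge is the volume from a to r: Q_enc = (4π/3)ρ(r³ − a³) = -2.448×10^-5 C.
Applying ∮E·dA = Q_enc/ε₀ with Φ = E(4πr²):
E = |Q_enc|/(4πε₀r²) = (2.448×10^-5)/(4π·8.85×10^-12·(0.266)²) = 3.11×10^6 N/C.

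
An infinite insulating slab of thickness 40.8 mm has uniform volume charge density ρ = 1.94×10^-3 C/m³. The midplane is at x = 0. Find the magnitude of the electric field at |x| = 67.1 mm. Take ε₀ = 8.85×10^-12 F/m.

The point |x| = 67.1 mm lies outside the slab (half-thickness 0.0204 m). A symmetric pillbox spanning the full slab encloses Q_enc = ρ·d·A.
Flux = 2EA ⇒ E = |ρ|d/(2ε₀), independent of distance outside.
E = (1.94e-3)(0.0408)/(2·8.85×10^-12) = 4.47×10^6 N/C.

E = 4.47×10^6 V/m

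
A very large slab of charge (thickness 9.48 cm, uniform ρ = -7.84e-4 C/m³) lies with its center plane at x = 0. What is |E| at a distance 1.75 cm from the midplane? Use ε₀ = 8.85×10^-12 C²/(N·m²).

|E| = 1.55e6 N/C

By symmetry E is perpendicular to the slab. A Gaussian pillbox from −1.75 cm to +1.75 cm (face area A) lies entirely within the slab.
Q_enc = ρ·(2x)·A and flux = 2EA, so 2EA = 2ρxA/ε₀ ⇒ E = |ρ|x/ε₀.
E = (7.84×10^-4)(0.0175)/(8.85×10^-12) = 1.55×10^6 N/C.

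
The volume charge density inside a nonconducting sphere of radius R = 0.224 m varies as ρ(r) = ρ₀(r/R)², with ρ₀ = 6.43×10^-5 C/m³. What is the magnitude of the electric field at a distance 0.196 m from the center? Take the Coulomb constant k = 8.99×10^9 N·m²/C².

Symmetry ⇒ E = E(r) r̂. Gaussian sphere of radius r = 0.196 m (r < R).
Integrate the density: Q_enc = 4π ∫₀^r ρ₀(r'/R)^2 r'² dr' = 4πρ₀ r^5/(5·R²) = 9.316e-7 C.
By Gauss's law, ∮E·dA = E·4πr² = Q_enc/ε₀.
E = k|Q_enc|/r² = (8.99×10^9)(9.316×10^-7)/(0.196)² = 2.18×10^5 N/C.

E ≈ 2.18e5 N/C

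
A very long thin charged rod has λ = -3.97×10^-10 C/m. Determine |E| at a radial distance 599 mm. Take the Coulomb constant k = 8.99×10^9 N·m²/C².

Coaxial Gaussian cylinder, radius r = 599 mm, length L.
Q_enc = λL, so λ_enc = -3.97e-10 C/m.
Applying ∮E·dA = Q_enc/ε₀ with the end caps contributing no flux:
E = 2k|λ_enc|/r = 2(8.99×10^9)(3.97×10^-10)/(0.599) = 11.9 N/C.

E = 11.9 N/C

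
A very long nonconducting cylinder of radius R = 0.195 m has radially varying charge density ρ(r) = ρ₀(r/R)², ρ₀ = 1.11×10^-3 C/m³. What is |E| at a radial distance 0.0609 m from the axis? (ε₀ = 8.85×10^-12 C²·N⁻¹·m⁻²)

E ≈ 1.86e5 V/m

Choose a coaxial cylinder of radius r = 0.0609 m (arbitrary length L) as the Gaussian surface (r < R).
λ_enc = ∫₀^r ρ(r')·2πr' dr' = (2πρ₀/R²)·r^4/4 = 6.307×10^-7 C/m.
By Gauss's law (flux through the curved wall only), E·2πrL = λ_enc L/ε₀.
E = |λ_enc|/(2πε₀r) = (6.307×10^-7)/(2π·8.85×10^-12·0.0609) = 1.86×10^5 N/C.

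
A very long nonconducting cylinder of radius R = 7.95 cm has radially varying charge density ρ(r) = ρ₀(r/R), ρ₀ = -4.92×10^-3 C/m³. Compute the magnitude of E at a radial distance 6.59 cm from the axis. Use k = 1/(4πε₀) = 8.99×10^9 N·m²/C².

Coaxial Gaussian cylinder, radius r = 6.59 cm, length L (r < R).
λ_enc = ∫₀^r ρ(r')·2πr' dr' = (2πρ₀/R)·r^3/3 = -3.709×10^-5 C/m.
Applying ∮E·dA = Q_enc/ε₀ with the end caps contributing no flux:
E = 2k|λ_enc|/r = 2(8.99×10^9)(3.709×10^-5)/(0.0659) = 1.01e7 N/C.

E = 1.01×10^7 V/m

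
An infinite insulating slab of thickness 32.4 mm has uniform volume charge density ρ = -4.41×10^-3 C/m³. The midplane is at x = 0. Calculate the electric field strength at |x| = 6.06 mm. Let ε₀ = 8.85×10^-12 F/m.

By symmetry E is perpendicular to the slab. A Gaussian pillbox from −6.06 mm to +6.06 mm (face area A) lies entirely within the slab.
Q_enc = ρ·(2x)·A and flux = 2EA, so 2EA = 2ρxA/ε₀ ⇒ E = |ρ|x/ε₀.
E = (4.41e-3)(0.00606)/(8.85×10^-12) = 3.02×10^6 N/C.

E = 3.02e6 N/C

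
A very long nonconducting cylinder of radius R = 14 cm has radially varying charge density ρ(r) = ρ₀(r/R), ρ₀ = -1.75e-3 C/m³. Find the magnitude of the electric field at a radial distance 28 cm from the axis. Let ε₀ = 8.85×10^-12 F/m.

By cylindrical symmetry E is radial; use a coaxial Gaussian cylinder of radius 28 cm and length L (r > R, full charge per length enclosed).
λ_enc = 2π ∫₀^R ρ₀(r'/R)^1 r' dr' = 2πρ₀R²/3 = -7.184×10^-5 C/m.
By Gauss's law (flux through the curved wall only), E·2πrL = λ_enc L/ε₀.
E = |λ_enc|/(2πε₀r) = (7.184e-5)/(2π·8.85×10^-12·0.28) = 4.61e6 N/C.

E ≈ 4.61×10^6 N/C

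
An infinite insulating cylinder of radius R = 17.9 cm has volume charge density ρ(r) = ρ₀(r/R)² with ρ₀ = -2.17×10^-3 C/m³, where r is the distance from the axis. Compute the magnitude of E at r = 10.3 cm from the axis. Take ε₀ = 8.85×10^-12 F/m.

By cylindrical symmetry E is radial; use a coaxial Gaussian cylinder of radius 10.3 cm and length L (r < R).
λ_enc = ∫₀^r ρ(r')·2πr' dr' = (2πρ₀/R²)·r^4/4 = -1.197e-5 C/m.
Since E is radial and uniform over the curved surface, Φ = E·2πrL = Q_enc/ε₀ = λ_enc L/ε₀.
E = |λ_enc|/(2πε₀r) = (1.197e-5)/(2π·8.85×10^-12·0.103) = 2.09×10^6 N/C.

E = 2.09×10^6 N/C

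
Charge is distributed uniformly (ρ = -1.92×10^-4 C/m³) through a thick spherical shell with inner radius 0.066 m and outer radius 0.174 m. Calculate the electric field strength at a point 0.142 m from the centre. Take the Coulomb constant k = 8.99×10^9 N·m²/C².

E = 9.24×10^5 V/m

Use a concentric Gaussian sphere at r = 0.142 m (within the shell material, 0.066 m < r < 0.174 m).
Enclosed charge is the volume from a to r: Q_enc = (4π/3)ρ(r³ − a³) = -2.072×10^-6 C.
By Gauss's law, ∮E·dA = E·4πr² = Q_enc/ε₀.
E = k|Q_enc|/r² = (8.99×10^9)(2.072×10^-6)/(0.142)² = 9.24e5 N/C.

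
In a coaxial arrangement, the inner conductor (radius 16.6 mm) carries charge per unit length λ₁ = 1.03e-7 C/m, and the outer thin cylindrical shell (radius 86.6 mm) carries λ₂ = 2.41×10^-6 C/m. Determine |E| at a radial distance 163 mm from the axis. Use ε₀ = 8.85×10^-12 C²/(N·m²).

Coaxial Gaussian cylinder, radius r = 163 mm, length L (r > 86.6 mm, enclosing both).
λ_enc = λ₁ + λ₂ = (1.03×10^-7) + (2.41e-6) = 2.513×10^-6 C/m.
By Gauss's law (flux through the curved wall only), E·2πrL = λ_enc L/ε₀.
E = |λ_enc|/(2πε₀r) = (2.513e-6)/(2π·8.85×10^-12·0.163) = 2.77×10^5 N/C.

|E| ≈ 2.77×10^5 N/C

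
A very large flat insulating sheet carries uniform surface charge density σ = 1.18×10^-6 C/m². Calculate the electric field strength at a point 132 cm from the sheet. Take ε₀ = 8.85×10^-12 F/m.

By planar symmetry E is perpendicular to the sheet and uniform; use a Gaussian pillbox with flat faces of area A on each side of the sheet.
Flux Φ = 2EA and Q_enc = σA, so 2EA = σA/ε₀ ⇒ E = |σ|/(2ε₀), independent of distance.
E = |σ|/(2ε₀) = (1.18e-6)/(2·8.85×10^-12) = 6.67×10^4 N/C.

|E| = 6.67×10^4 N/C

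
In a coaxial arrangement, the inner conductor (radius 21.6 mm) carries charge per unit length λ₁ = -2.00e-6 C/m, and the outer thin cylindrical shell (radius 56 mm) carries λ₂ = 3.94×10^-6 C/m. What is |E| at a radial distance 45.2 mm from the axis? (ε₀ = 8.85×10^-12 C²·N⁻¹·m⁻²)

|E| ≈ 7.96×10^5 N/C

By cylindrical symmetry E is radial; use a coaxial Gaussian cylinder of radius 45.2 mm and length L (between the conductors, 21.6 mm < r < 56 mm).
The shell at 56 mm lies outside the Gaussian surface, so λ_enc = λ₁ = -2.00e-6 C/m.
By Gauss's law (flux through the curved wall only), E·2πrL = λ_enc L/ε₀.
E = |λ_enc|/(2πε₀r) = (2.00×10^-6)/(2π·8.85×10^-12·0.0452) = 7.96×10^5 N/C.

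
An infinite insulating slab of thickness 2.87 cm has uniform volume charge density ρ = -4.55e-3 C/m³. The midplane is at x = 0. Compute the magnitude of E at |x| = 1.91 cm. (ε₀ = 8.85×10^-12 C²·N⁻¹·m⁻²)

|E| ≈ 7.38×10^6 N/C

The point |x| = 1.91 cm lies outside the slab (half-thickness 0.01435 m). A symmetric pillbox spanning the full slab encloses Q_enc = ρ·d·A.
Flux = 2EA ⇒ E = |ρ|d/(2ε₀), independent of distance outside.
E = (4.55×10^-3)(0.0287)/(2·8.85×10^-12) = 7.38e6 N/C.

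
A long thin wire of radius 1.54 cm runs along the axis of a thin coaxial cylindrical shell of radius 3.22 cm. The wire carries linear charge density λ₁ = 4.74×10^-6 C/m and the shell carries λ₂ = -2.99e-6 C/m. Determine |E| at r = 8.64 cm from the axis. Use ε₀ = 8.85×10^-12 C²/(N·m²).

E ≈ 3.64×10^5 V/m

By cylindrical symmetry E is radial; use a coaxial Gaussian cylinder of radius 8.64 cm and length L (r > 3.22 cm, enclosing both).
λ_enc = λ₁ + λ₂ = (4.74×10^-6) + (-2.99×10^-6) = 1.75×10^-6 C/m.
Applying ∮E·dA = Q_enc/ε₀ with the end caps contributing no flux:
E = |λ_enc|/(2πε₀r) = (1.75×10^-6)/(2π·8.85×10^-12·0.0864) = 3.64×10^5 N/C.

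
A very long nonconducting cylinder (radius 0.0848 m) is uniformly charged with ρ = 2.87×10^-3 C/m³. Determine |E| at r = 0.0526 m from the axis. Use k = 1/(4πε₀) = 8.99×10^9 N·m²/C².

E = 8.53×10^6 N/C

By cylindrical symmetry E is radial; use a coaxial Gaussian cylinder of radius 0.0526 m and length L (r < R).
Enclosed charge per unit length: λ_enc = ρ·πr² = (2.87×10^-3)π(0.0526)² = 2.495e-5 C/m.
Since E is radial and uniform over the curved surface, Φ = E·2πrL = Q_enc/ε₀ = λ_enc L/ε₀.
E = 2k|λ_enc|/r = 2(8.99×10^9)(2.495e-5)/(0.0526) = 8.53×10^6 N/C.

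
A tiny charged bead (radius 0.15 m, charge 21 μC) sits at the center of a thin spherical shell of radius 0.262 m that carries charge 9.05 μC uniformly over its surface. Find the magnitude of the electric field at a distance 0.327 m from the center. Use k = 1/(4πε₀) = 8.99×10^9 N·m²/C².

E = 2.53e6 V/m

By spherical symmetry E is radial; choose a Gaussian sphere of radius r = 0.327 m (r > 0.262 m, enclosing both).
Q_enc = (21 μC) + (9.05 μC) = 3.005e-5 C.
Gauss's law: E·4πr² = Q_enc/ε₀.
E = k|Q_enc|/r² = (8.99×10^9)(3.005×10^-5)/(0.327)² = 2.53e6 N/C.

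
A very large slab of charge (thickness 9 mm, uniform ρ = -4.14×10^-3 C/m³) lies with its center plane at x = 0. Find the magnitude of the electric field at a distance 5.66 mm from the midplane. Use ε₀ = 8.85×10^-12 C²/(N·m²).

E = 2.11×10^6 V/m

The point |x| = 5.66 mm lies outside the slab (half-thickness 0.0045 m). A symmetric pillbox spanning the full slab encloses Q_enc = ρ·d·A.
Flux = 2EA ⇒ E = |ρ|d/(2ε₀), independent of distance outside.
E = (4.14×10^-3)(0.009)/(2·8.85×10^-12) = 2.11e6 N/C.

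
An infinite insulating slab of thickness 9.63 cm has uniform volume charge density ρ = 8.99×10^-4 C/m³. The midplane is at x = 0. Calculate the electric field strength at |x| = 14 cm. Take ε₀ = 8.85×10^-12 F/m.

|E| ≈ 4.89e6 N/C

The point |x| = 14 cm lies outside the slab (half-thickness 0.04815 m). A symmetric pillbox spanning the full slab encloses Q_enc = ρ·d·A.
Flux = 2EA ⇒ E = |ρ|d/(2ε₀), independent of distance outside.
E = (8.99×10^-4)(0.0963)/(2·8.85×10^-12) = 4.89×10^6 N/C.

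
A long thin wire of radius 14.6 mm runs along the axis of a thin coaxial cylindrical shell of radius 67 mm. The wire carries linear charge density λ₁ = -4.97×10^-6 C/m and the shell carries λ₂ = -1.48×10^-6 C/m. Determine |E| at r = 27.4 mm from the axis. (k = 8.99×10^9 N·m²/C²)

Coaxial Gaussian cylinder, radius r = 27.4 mm, length L (between the conductors, 14.6 mm < r < 67 mm).
Only the inner wire is enclosed; the outer shell contributes nothing inside itself. λ_enc = λ₁ = -4.97e-6 C/m.
Since E is radial and uniform over the curved surface, Φ = E·2πrL = Q_enc/ε₀ = λ_enc L/ε₀.
E = 2k|λ_enc|/r = 2(8.99×10^9)(4.97×10^-6)/(0.0274) = 3.26e6 N/C.

|E| = 3.26e6 V/m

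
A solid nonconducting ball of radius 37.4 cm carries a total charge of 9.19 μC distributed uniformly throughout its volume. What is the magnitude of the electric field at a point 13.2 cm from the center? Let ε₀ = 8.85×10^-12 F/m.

E ≈ 2.09×10^5 N/C

Symmetry ⇒ E = E(r) r̂. Gaussian sphere of radius r = 13.2 cm (r < R).
Only the charge within r is enclosed: Q_enc = Q·(r/R)³ = (9.19 μC)·(13.2 cm/37.4 cm)³ = 4.04e-7 C.
Gauss's law: E·4πr² = Q_enc/ε₀.
E = |Q_enc|/(4πε₀r²) = (4.04×10^-7)/(4π·8.85×10^-12·(0.132)²) = 2.09e5 N/C.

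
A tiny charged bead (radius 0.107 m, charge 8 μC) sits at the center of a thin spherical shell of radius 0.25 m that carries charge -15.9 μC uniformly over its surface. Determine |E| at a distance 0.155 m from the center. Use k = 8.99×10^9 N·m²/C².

Take a concentric spherical Gaussian surface of radius r = 0.155 m (between the bodies, 0.107 m < r < 0.25 m).
The shell at 0.25 m lies outside the Gaussian surface, so Q_enc = 8 μC = 8.00×10^-6 C.
By Gauss's law, ∮E·dA = E·4πr² = Q_enc/ε₀.
E = k|Q_enc|/r² = (8.99×10^9)(8.00×10^-6)/(0.155)² = 2.99×10^6 N/C.

|E| = 2.99×10^6 N/C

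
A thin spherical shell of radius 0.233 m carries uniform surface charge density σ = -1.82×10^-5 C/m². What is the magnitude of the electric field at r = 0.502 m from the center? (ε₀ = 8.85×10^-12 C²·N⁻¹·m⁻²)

Use a concentric Gaussian sphere at r = 0.502 m (r > 0.233 m).
The entire shell is enclosed: Q_enc = σ·4πR² = (-1.82×10^-5)·4π·(0.233)² = -1.242e-5 C.
Gauss's law: E·4πr² = Q_enc/ε₀.
E = |Q_enc|/(4πε₀r²) = (1.242×10^-5)/(4π·8.85×10^-12·(0.502)²) = 4.43×10^5 N/C.

E = 4.43×10^5 V/m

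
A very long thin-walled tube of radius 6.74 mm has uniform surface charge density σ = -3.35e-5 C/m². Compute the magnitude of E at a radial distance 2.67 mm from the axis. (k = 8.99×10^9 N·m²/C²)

Take a coaxial cylindrical Gaussian surface of radius r = 2.67 mm and length L (r < 6.74 mm, inside the shell).
No charge is enclosed, so Gauss's law gives E·2πrL = 0 ⇒ E = 0.

E = 0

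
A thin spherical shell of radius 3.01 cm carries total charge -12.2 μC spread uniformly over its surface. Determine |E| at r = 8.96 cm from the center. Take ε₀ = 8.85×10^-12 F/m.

Symmetry ⇒ E = E(r) r̂. Gaussian sphere of radius r = 8.96 cm (r > 3.01 cm).
The entire shell is enclosed: Q_enc = -1.22×10^-5 C.
Since E is radial and uniform over the Gaussian sphere, Φ = E·4πr² = Q_enc/ε₀.
E = |Q_enc|/(4πε₀r²) = (1.22e-5)/(4π·8.85×10^-12·(0.0896)²) = 1.37×10^7 N/C.

|E| = 1.37×10^7 V/m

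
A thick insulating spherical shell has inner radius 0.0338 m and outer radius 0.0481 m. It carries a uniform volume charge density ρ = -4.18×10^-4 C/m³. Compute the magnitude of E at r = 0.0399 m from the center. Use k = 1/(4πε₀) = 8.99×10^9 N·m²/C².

E ≈ 2.46×10^5 N/C

Symmetry ⇒ E = E(r) r̂. Gaussian sphere of radius r = 0.0399 m (within the shell material, 0.0338 m < r < 0.0481 m).
Enclosed charge is the volume from a to r: Q_enc = (4π/3)ρ(r³ − a³) = -4.361×10^-8 C.
By Gauss's law, ∮E·dA = E·4πr² = Q_enc/ε₀.
E = k|Q_enc|/r² = (8.99×10^9)(4.361×10^-8)/(0.0399)² = 2.46e5 N/C.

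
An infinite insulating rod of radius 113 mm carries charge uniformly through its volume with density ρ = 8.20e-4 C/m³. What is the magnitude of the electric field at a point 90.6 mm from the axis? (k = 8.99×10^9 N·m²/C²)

|E| = 4.20×10^6 N/C

Take a coaxial cylindrical Gaussian surface of radius r = 90.6 mm and length L (r < R).
Charge inside radius r per length L is ρ·πr²·L, so λ_enc = ρπr² = 2.115e-5 C/m.
Since E is radial and uniform over the curved surface, Φ = E·2πrL = Q_enc/ε₀ = λ_enc L/ε₀.
E = 2k|λ_enc|/r = 2(8.99×10^9)(2.115×10^-5)/(0.0906) = 4.20×10^6 N/C.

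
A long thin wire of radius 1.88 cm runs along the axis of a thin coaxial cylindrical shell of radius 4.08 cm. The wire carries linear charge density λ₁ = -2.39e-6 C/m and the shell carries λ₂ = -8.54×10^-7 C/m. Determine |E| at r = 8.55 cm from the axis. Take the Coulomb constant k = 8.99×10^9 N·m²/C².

By cylindrical symmetry E is radial; use a coaxial Gaussian cylinder of radius 8.55 cm and length L (r > 4.08 cm, enclosing both).
λ_enc = λ₁ + λ₂ = (-2.39×10^-6) + (-8.54×10^-7) = -3.244e-6 C/m.
By Gauss's law (flux through the curved wall only), E·2πrL = λ_enc L/ε₀.
E = 2k|λ_enc|/r = 2(8.99×10^9)(3.244e-6)/(0.0855) = 6.82×10^5 N/C.

E = 6.82×10^5 N/C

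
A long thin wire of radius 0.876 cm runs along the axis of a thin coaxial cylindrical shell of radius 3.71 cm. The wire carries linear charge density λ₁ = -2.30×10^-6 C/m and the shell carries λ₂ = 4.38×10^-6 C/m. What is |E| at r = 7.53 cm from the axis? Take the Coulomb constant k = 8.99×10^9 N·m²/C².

|E| = 4.97×10^5 N/C

Coaxial Gaussian cylinder, radius r = 7.53 cm, length L (r > 3.71 cm, enclosing both).
λ_enc = λ₁ + λ₂ = (-2.30e-6) + (4.38e-6) = 2.08×10^-6 C/m.
Applying ∮E·dA = Q_enc/ε₀ with the end caps contributing no flux:
E = 2k|λ_enc|/r = 2(8.99×10^9)(2.08×10^-6)/(0.0753) = 4.97×10^5 N/C.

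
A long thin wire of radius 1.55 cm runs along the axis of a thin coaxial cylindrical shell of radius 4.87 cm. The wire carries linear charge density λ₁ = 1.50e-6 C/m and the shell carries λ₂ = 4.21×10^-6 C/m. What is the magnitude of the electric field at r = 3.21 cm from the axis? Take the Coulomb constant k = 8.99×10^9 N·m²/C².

Take a coaxial cylindrical Gaussian surface of radius r = 3.21 cm and length L (between the conductors, 1.55 cm < r < 4.87 cm).
The shell at 4.87 cm lies outside the Gaussian surface, so λ_enc = λ₁ = 1.50e-6 C/m.
By Gauss's law (flux through the curved wall only), E·2πrL = λ_enc L/ε₀.
E = 2k|λ_enc|/r = 2(8.99×10^9)(1.50×10^-6)/(0.0321) = 8.40×10^5 N/C.

|E| = 8.40×10^5 N/C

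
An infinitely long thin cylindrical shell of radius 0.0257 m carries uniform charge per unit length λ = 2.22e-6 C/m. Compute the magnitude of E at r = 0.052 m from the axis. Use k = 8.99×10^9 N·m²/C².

|E| ≈ 7.68e5 N/C

Coaxial Gaussian cylinder, radius r = 0.052 m, length L (r > 0.0257 m).
The full line charge is enclosed: λ_enc = 2.22×10^-6 C/m.
By Gauss's law (flux through the curved wall only), E·2πrL = λ_enc L/ε₀.
E = 2k|λ_enc|/r = 2(8.99×10^9)(2.22×10^-6)/(0.052) = 7.68e5 N/C.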